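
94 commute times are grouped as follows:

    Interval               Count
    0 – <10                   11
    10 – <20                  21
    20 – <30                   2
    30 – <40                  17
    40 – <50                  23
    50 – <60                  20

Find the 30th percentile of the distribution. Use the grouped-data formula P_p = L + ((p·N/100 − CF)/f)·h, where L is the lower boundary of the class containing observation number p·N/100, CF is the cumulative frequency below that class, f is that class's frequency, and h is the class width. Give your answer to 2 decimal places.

N = 94; target position k = 30/100 · 94 = 28.2.
Cumulative frequencies: 11, 32, 34, 51, 74, 94.
Observation 28.2 falls in the class 10 – <20.
L = 10, CF = 11, f = 21, h = 10.
P30 = 10 + ((28.2 − 11)/21)·10 = 10 + 8.19048 = 18.1905.

18.19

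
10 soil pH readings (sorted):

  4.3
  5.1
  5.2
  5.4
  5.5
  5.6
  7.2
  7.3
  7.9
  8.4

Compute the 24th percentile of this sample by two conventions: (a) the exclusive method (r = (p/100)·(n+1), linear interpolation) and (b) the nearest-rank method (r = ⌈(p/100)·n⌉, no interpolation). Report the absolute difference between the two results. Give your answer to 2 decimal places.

n = 10.
(a) r = 2.64; between ranks 2 (5.1) and 3 (5.2): 5.164.
(b) the nearest-rank method: rank 3 → 5.2.
|5.164 − 5.2| = 0.036.

0.04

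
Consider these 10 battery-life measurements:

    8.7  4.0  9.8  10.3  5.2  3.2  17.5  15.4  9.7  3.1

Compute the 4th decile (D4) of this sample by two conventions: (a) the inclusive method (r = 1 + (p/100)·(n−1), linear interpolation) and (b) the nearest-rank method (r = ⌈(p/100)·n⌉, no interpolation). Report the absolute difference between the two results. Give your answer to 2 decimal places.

2.10

Sorted: 3.1, 3.2, 4.0, 5.2, 8.7, 9.7, 9.8, 10.3, 15.4, 17.5.
n = 10.
(a) r = 4.6; between ranks 4 (5.2) and 5 (8.7): 7.3.
(b) the nearest-rank method: rank 4 → 5.2.
|7.3 − 5.2| = 2.1.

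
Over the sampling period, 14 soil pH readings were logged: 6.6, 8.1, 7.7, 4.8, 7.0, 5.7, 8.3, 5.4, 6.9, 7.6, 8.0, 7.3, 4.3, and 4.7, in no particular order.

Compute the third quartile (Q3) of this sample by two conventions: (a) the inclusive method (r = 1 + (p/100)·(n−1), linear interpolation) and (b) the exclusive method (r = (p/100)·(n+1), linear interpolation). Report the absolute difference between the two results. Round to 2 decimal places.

0.10

Sorted: 4.3, 4.7, 4.8, 5.4, 5.7, 6.6, 6.9, 7.0, 7.3, 7.6, 7.7, 8.0, 8.1, 8.3.
n = 14.
(a) r = 10.75; between ranks 10 (7.6) and 11 (7.7): 7.675.
(b) r = 11.25; between ranks 11 (7.7) and 12 (8.0): 7.775.
|7.675 − 7.775| = 0.1.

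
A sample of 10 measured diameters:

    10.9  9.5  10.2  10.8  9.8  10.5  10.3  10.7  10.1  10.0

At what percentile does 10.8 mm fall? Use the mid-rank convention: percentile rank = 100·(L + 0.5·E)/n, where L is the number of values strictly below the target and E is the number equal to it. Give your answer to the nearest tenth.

85.0

Sorted: 9.5, 9.8, 10.0, 10.1, 10.2, 10.3, 10.5, 10.7, 10.8, 10.9.
Count below 10.8: L = 8; count equal: E = 1; n = 10.
Percentile rank = 100·(8 + 0.5·1)/10 = 100·8.5/10 = 85.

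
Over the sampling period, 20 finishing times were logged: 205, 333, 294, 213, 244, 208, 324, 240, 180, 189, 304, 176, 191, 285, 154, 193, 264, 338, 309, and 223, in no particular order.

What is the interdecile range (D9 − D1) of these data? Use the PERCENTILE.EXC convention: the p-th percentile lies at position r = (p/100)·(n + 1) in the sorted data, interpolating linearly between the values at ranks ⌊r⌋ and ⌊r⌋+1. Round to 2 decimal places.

155.70

Sorted: 154, 176, 180, 189, 191, 193, 205, 208, 213, 223, 240, 244, 264, 285, 294, 304, 309, 324, 333, 338.
n = 20.
P10: r = 2.1; ranks 2–3 are 176, 180; interpolating gives 176.4.
P90: r = 18.9; ranks 18–19 are 324, 333; interpolating gives 332.1.
Difference: 332.1 − 176.4 = 155.7.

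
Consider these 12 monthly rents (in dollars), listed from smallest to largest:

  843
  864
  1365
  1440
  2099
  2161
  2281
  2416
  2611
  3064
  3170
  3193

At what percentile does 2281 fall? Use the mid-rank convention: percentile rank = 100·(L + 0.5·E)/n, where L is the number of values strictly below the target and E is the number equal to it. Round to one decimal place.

Count below 2281: L = 6; count equal: E = 1; n = 12.
Percentile rank = 100·(6 + 0.5·1)/12 = 100·6.5/12 = 54.17.

54.2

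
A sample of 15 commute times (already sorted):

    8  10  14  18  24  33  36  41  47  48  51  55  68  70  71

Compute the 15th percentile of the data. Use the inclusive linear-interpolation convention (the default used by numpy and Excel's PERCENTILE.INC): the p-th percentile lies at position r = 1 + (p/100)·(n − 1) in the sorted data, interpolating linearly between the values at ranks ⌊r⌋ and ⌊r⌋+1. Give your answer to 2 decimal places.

n = 15.
r = 1 + (15/100)·(15 − 1) = 1 + 2.1 = 3.1.
Rank 3 is 14 and rank 4 is 18.
Interpolate: 14 + 0.1·(18 − 14) = 14 + 0.1·4 = 14.4.

14.40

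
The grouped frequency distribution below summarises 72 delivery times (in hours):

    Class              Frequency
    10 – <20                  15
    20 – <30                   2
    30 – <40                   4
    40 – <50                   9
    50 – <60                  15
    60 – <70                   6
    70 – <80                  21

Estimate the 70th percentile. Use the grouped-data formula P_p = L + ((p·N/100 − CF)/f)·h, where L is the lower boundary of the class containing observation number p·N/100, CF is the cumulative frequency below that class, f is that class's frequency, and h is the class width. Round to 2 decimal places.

69.00

N = 72; target position k = 70/100 · 72 = 50.4.
Cumulative frequencies: 15, 17, 21, 30, 45, 51, 72.
Observation 50.4 falls in the class 60 – <70.
L = 60, CF = 45, f = 6, h = 10.
P70 = 60 + ((50.4 − 45)/6)·10 = 60 + 9 = 69.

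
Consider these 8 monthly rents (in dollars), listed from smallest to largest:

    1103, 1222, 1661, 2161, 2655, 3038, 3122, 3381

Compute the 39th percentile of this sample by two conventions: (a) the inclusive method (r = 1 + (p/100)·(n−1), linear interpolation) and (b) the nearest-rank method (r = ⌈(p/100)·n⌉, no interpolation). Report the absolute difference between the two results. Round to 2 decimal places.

135.00

n = 8.
(a) r = 3.73; between ranks 3 (1661) and 4 (2161): 2026.
(b) the nearest-rank method: rank 4 → 2161.
|2026 − 2161| = 135.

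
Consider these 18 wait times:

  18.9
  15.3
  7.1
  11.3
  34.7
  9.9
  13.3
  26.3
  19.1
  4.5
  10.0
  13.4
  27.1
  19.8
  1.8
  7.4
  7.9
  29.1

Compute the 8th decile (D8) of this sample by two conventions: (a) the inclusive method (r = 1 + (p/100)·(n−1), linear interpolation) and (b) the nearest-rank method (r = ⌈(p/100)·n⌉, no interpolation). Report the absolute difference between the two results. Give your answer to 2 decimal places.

Sorted: 1.8, 4.5, 7.1, 7.4, 7.9, 9.9, 10.0, 11.3, 13.3, 13.4, 15.3, 18.9, 19.1, 19.8, 26.3, 27.1, 29.1, 34.7.
n = 18.
(a) r = 14.6; between ranks 14 (19.8) and 15 (26.3): 23.7.
(b) the nearest-rank method: rank 15 → 26.3.
|23.7 − 26.3| = 2.6.

2.60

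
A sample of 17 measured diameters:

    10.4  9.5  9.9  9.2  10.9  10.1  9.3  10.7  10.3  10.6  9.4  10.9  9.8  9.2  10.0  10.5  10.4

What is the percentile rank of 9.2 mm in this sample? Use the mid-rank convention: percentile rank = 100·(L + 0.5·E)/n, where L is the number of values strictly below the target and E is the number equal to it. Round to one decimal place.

Sorted: 9.2, 9.2, 9.3, 9.4, 9.5, 9.8, 9.9, 10.0, 10.1, 10.3, 10.4, 10.4, 10.5, 10.6, 10.7, 10.9, 10.9.
Count below 9.2: L = 0; count equal: E = 2; n = 17.
Percentile rank = 100·(0 + 0.5·2)/17 = 100·1/17 = 5.882.

5.9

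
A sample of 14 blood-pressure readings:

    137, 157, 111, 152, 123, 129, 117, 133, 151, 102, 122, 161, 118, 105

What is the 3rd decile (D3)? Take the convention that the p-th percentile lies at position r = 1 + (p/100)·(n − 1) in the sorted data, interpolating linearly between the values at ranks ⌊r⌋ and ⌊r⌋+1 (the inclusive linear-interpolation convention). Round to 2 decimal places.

117.90

Sorted: 102, 105, 111, 117, 118, 122, 123, 129, 133, 137, 151, 152, 157, 161.
n = 14.
r = 1 + (30/100)·(14 − 1) = 1 + 3.9 = 4.9.
Rank 4 is 117 and rank 5 is 118.
Interpolate: 117 + 0.9·(118 − 117) = 117 + 0.9·1 = 117.9.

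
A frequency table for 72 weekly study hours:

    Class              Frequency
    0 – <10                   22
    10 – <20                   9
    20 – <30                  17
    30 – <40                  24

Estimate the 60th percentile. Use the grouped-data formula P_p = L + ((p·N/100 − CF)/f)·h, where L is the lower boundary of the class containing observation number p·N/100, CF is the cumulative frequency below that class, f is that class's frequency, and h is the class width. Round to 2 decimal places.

N = 72; target position k = 60/100 · 72 = 43.2.
Cumulative frequencies: 22, 31, 48, 72.
Observation 43.2 falls in the class 20 – <30.
L = 20, CF = 31, f = 17, h = 10.
P60 = 20 + ((43.2 − 31)/17)·10 = 20 + 7.17647 = 27.1765.

27.18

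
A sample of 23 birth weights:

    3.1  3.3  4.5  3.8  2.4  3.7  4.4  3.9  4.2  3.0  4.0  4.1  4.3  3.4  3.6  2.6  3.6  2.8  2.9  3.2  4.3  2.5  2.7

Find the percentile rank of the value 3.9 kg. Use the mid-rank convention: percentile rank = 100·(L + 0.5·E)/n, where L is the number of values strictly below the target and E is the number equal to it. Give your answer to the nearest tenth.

67.4

Sorted: 2.4, 2.5, 2.6, 2.7, 2.8, 2.9, 3.0, 3.1, 3.2, 3.3, 3.4, 3.6, 3.6, 3.7, 3.8, 3.9, 4.0, 4.1, 4.2, 4.3, 4.3, 4.4, 4.5.
Count below 3.9: L = 15; count equal: E = 1; n = 23.
Percentile rank = 100·(15 + 0.5·1)/23 = 100·15.5/23 = 67.39.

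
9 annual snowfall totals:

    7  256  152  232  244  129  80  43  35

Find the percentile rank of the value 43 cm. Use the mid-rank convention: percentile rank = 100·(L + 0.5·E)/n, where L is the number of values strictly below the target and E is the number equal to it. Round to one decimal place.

27.8

Sorted: 7, 35, 43, 80, 129, 152, 232, 244, 256.
Count below 43: L = 2; count equal: E = 1; n = 9.
Percentile rank = 100·(2 + 0.5·1)/9 = 100·2.5/9 = 27.78.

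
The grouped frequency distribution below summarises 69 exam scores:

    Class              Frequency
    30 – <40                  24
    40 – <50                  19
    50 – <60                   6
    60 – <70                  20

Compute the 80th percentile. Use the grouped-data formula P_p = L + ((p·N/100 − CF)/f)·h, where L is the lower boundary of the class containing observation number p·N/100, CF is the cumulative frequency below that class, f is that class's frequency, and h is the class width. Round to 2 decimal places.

63.10

N = 69; target position k = 80/100 · 69 = 55.2.
Cumulative frequencies: 24, 43, 49, 69.
Observation 55.2 falls in the class 60 – <70.
L = 60, CF = 49, f = 20, h = 10.
P80 = 60 + ((55.2 − 49)/20)·10 = 60 + 3.1 = 63.1.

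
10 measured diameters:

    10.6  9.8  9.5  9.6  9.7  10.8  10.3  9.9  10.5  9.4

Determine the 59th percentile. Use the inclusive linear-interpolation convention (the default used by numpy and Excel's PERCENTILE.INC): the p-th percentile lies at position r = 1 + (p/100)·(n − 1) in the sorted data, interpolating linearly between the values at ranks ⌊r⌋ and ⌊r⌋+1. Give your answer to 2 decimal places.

Sorted: 9.4, 9.5, 9.6, 9.7, 9.8, 9.9, 10.3, 10.5, 10.6, 10.8.
n = 10.
r = 1 + (59/100)·(10 − 1) = 1 + 5.31 = 6.31.
Rank 6 is 9.9 and rank 7 is 10.3.
Interpolate: 9.9 + 0.31·(10.3 − 9.9) = 9.9 + 0.31·0.4 = 10.024.

10.02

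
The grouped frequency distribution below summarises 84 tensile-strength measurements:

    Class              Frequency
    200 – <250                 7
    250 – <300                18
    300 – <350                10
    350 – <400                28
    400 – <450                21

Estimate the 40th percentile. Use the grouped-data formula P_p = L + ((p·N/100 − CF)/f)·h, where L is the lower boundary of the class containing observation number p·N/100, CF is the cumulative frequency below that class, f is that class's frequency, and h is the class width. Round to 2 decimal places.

N = 84; target position k = 40/100 · 84 = 33.6.
Cumulative frequencies: 7, 25, 35, 63, 84.
Observation 33.6 falls in the class 300 – <350.
L = 300, CF = 25, f = 10, h = 50.
P40 = 300 + ((33.6 − 25)/10)·50 = 300 + 43 = 343.

343.00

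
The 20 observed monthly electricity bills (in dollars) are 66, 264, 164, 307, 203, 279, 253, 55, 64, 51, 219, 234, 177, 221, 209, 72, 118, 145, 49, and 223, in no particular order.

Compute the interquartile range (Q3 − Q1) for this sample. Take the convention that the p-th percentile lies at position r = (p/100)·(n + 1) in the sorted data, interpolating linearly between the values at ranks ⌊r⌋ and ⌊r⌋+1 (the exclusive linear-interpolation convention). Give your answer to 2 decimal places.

163.75

Sorted: 49, 51, 55, 64, 66, 72, 118, 145, 164, 177, 203, 209, 219, 221, 223, 234, 253, 264, 279, 307.
n = 20.
P25: r = 5.25; ranks 5–6 are 66, 72; interpolating gives 67.5.
P75: r = 15.75; ranks 15–16 are 223, 234; interpolating gives 231.25.
Difference: 231.25 − 67.5 = 163.75.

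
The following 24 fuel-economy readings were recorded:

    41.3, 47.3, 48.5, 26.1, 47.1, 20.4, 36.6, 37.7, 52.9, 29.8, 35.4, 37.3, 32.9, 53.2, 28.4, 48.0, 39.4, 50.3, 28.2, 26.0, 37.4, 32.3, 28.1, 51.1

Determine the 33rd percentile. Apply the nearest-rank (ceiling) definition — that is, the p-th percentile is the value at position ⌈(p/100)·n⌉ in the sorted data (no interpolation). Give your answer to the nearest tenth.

32.3

Sorted: 20.4, 26.0, 26.1, 28.1, 28.2, 28.4, 29.8, 32.3, 32.9, 35.4, 36.6, 37.3, 37.4, 37.7, 39.4, 41.3, 47.1, 47.3, 48.0, 48.5, 50.3, 51.1, 52.9, 53.2.
n = 24.
Position = ⌈33/100 · 24⌉ = ⌈7.92⌉ = 8.
The value at rank 8 is 32.3.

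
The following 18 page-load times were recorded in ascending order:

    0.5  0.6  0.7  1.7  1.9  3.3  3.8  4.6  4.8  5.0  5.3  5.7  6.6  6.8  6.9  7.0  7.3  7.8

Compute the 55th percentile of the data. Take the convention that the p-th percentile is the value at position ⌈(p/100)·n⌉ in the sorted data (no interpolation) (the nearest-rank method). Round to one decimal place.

n = 18.
Position = ⌈55/100 · 18⌉ = ⌈9.9⌉ = 10.
The value at rank 10 is 5.0.

5.0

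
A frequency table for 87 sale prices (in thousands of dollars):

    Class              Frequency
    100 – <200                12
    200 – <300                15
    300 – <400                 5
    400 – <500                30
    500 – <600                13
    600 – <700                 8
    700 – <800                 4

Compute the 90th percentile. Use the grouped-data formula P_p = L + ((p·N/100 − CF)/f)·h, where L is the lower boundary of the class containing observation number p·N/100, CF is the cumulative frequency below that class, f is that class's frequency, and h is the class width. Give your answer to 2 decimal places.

641.25

N = 87; target position k = 90/100 · 87 = 78.3.
Cumulative frequencies: 12, 27, 32, 62, 75, 83, 87.
Observation 78.3 falls in the class 600 – <700.
L = 600, CF = 75, f = 8, h = 100.
P90 = 600 + ((78.3 − 75)/8)·100 = 600 + 41.25 = 641.25.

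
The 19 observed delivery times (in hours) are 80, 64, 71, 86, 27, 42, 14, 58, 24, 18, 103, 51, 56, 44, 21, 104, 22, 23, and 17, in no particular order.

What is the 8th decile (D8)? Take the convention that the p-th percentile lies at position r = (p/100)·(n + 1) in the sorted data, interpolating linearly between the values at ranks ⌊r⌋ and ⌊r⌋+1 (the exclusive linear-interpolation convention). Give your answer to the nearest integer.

80

Sorted: 14, 17, 18, 21, 22, 23, 24, 27, 42, 44, 51, 56, 58, 64, 71, 80, 86, 103, 104.
n = 19.
r = (80/100)·(19 + 1) = 16.
r is an integer, so P80 is the value at rank 16: 80.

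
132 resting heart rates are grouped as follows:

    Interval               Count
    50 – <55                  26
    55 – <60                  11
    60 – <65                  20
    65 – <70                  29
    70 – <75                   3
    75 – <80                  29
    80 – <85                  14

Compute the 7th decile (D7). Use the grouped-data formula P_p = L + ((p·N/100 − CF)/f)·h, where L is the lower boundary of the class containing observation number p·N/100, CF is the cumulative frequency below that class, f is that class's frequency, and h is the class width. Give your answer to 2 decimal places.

75.59

N = 132; target position k = 70/100 · 132 = 92.4.
Cumulative frequencies: 26, 37, 57, 86, 89, 118, 132.
Observation 92.4 falls in the class 75 – <80.
L = 75, CF = 89, f = 29, h = 5.
P70 = 75 + ((92.4 − 89)/29)·5 = 75 + 0.586207 = 75.5862.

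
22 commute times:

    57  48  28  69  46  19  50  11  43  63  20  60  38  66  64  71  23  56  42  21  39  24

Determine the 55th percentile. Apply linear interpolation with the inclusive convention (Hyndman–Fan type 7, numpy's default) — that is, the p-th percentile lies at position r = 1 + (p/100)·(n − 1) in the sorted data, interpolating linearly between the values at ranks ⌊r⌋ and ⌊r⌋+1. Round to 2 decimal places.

47.10

Sorted: 11, 19, 20, 21, 23, 24, 28, 38, 39, 42, 43, 46, 48, 50, 56, 57, 60, 63, 64, 66, 69, 71.
n = 22.
r = 1 + (55/100)·(22 − 1) = 1 + 11.55 = 12.55.
Rank 12 is 46 and rank 13 is 48.
Interpolate: 46 + 0.55·(48 − 46) = 46 + 0.55·2 = 47.1.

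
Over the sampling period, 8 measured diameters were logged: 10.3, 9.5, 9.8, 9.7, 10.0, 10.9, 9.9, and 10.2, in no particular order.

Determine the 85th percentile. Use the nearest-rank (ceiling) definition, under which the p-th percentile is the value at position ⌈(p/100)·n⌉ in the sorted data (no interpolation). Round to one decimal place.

10.3

Sorted: 9.5, 9.7, 9.8, 9.9, 10.0, 10.2, 10.3, 10.9.
n = 8.
Position = ⌈85/100 · 8⌉ = ⌈6.8⌉ = 7.
The value at rank 7 is 10.3.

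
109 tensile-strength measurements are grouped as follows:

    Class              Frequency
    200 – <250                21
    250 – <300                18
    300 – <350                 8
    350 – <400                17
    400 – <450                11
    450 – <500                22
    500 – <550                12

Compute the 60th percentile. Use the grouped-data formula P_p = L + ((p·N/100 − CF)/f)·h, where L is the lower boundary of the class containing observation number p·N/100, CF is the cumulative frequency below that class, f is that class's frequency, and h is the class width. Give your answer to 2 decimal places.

N = 109; target position k = 60/100 · 109 = 65.4.
Cumulative frequencies: 21, 39, 47, 64, 75, 97, 109.
Observation 65.4 falls in the class 400 – <450.
L = 400, CF = 64, f = 11, h = 50.
P60 = 400 + ((65.4 − 64)/11)·50 = 400 + 6.36364 = 406.364.

406.36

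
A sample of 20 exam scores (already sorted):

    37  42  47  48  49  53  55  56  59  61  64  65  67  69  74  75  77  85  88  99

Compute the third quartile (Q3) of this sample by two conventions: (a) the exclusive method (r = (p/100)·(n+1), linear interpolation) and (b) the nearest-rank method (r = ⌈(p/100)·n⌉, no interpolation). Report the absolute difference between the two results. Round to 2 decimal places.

n = 20.
(a) r = 15.75; between ranks 15 (74) and 16 (75): 74.75.
(b) the nearest-rank method: rank 15 → 74.
|74.75 − 74| = 0.75.

0.75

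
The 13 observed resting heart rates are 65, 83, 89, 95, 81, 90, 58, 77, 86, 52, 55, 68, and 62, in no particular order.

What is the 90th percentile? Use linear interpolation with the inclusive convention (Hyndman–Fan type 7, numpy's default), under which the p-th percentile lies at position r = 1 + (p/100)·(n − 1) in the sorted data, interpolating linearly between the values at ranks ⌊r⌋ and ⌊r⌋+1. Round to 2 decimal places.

89.80

Sorted: 52, 55, 58, 62, 65, 68, 77, 81, 83, 86, 89, 90, 95.
n = 13.
r = 1 + (90/100)·(13 − 1) = 1 + 10.8 = 11.8.
Rank 11 is 89 and rank 12 is 90.
Interpolate: 89 + 0.8·(90 − 89) = 89 + 0.8·1 = 89.8.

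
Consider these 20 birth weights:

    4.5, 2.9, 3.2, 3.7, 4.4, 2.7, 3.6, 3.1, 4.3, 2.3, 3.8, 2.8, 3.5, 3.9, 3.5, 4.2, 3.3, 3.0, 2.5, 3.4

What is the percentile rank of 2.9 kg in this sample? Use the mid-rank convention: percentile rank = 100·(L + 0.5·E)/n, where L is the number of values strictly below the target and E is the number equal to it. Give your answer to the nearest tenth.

Sorted: 2.3, 2.5, 2.7, 2.8, 2.9, 3.0, 3.1, 3.2, 3.3, 3.4, 3.5, 3.5, 3.6, 3.7, 3.8, 3.9, 4.2, 4.3, 4.4, 4.5.
Count below 2.9: L = 4; count equal: E = 1; n = 20.
Percentile rank = 100·(4 + 0.5·1)/20 = 100·4.5/20 = 22.5.

22.5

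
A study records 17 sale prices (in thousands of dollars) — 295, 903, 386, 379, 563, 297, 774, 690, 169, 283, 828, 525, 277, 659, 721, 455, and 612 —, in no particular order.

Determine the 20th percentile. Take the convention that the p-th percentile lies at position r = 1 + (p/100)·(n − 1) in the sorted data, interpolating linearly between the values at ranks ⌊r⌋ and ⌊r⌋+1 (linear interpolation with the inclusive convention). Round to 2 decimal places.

295.40

Sorted: 169, 277, 283, 295, 297, 379, 386, 455, 525, 563, 612, 659, 690, 721, 774, 828, 903.
n = 17.
r = 1 + (20/100)·(17 − 1) = 1 + 3.2 = 4.2.
Rank 4 is 295 and rank 5 is 297.
Interpolate: 295 + 0.2·(297 − 295) = 295 + 0.2·2 = 295.4.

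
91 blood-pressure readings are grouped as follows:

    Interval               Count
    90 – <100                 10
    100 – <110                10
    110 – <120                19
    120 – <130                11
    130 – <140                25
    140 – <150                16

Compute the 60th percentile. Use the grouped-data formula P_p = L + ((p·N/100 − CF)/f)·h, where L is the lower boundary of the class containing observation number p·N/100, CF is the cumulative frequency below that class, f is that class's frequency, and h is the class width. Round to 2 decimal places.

131.84

N = 91; target position k = 60/100 · 91 = 54.6.
Cumulative frequencies: 10, 20, 39, 50, 75, 91.
Observation 54.6 falls in the class 130 – <140.
L = 130, CF = 50, f = 25, h = 10.
P60 = 130 + ((54.6 − 50)/25)·10 = 130 + 1.84 = 131.84.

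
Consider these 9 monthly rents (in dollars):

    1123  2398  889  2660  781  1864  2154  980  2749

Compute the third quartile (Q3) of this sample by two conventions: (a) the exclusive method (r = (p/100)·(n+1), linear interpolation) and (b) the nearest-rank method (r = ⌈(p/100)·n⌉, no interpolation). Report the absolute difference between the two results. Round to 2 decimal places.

Sorted: 781, 889, 980, 1123, 1864, 2154, 2398, 2660, 2749.
n = 9.
(a) r = 7.5; between ranks 7 (2398) and 8 (2660): 2529.
(b) the nearest-rank method: rank 7 → 2398.
|2529 − 2398| = 131.

131.00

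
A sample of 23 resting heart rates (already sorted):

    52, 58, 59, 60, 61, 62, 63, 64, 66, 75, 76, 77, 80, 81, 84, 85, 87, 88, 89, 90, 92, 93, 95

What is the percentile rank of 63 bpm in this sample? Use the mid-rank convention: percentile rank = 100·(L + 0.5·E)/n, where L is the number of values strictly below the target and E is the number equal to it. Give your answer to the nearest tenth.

28.3

Count below 63: L = 6; count equal: E = 1; n = 23.
Percentile rank = 100·(6 + 0.5·1)/23 = 100·6.5/23 = 28.26.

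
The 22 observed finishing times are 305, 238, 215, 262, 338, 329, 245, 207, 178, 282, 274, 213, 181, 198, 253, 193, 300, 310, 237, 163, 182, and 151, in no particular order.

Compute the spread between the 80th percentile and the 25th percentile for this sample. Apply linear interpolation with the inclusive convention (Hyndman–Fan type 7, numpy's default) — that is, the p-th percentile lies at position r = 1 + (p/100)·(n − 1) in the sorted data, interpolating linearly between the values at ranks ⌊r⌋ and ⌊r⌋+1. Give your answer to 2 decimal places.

Sorted: 151, 163, 178, 181, 182, 193, 198, 207, 213, 215, 237, 238, 245, 253, 262, 274, 282, 300, 305, 310, 329, 338.
n = 22.
P25: r = 6.25; ranks 6–7 are 193, 198; interpolating gives 194.25.
P80: r = 17.8; ranks 17–18 are 282, 300; interpolating gives 296.4.
Difference: 296.4 − 194.25 = 102.15.

102.15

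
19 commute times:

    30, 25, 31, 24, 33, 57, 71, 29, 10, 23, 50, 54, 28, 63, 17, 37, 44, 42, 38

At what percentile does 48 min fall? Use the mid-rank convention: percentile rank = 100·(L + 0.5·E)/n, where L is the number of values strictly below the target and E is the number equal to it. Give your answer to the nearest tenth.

Sorted: 10, 17, 23, 24, 25, 28, 29, 30, 31, 33, 37, 38, 42, 44, 50, 54, 57, 63, 71.
Count below 48: L = 14; count equal: E = 0; n = 19.
Percentile rank = 100·(14 + 0.5·0)/19 = 100·14/19 = 73.68.

73.7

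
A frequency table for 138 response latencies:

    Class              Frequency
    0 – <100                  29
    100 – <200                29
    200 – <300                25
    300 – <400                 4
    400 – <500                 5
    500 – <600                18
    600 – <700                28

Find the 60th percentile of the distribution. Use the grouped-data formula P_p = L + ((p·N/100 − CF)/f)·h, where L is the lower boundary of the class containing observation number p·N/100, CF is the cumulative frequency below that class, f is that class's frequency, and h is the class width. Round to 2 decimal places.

N = 138; target position k = 60/100 · 138 = 82.8.
Cumulative frequencies: 29, 58, 83, 87, 92, 110, 138.
Observation 82.8 falls in the class 200 – <300.
L = 200, CF = 58, f = 25, h = 100.
P60 = 200 + ((82.8 − 58)/25)·100 = 200 + 99.2 = 299.2.

299.20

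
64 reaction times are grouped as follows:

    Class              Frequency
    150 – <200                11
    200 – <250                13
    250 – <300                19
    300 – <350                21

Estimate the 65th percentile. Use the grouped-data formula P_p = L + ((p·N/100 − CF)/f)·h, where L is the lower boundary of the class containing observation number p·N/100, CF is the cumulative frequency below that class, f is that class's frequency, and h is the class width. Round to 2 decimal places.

296.32

N = 64; target position k = 65/100 · 64 = 41.6.
Cumulative frequencies: 11, 24, 43, 64.
Observation 41.6 falls in the class 250 – <300.
L = 250, CF = 24, f = 19, h = 50.
P65 = 250 + ((41.6 − 24)/19)·50 = 250 + 46.3158 = 296.316.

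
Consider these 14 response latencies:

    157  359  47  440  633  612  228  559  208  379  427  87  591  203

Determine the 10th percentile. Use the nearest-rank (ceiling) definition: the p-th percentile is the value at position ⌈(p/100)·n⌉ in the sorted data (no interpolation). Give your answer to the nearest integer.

Sorted: 47, 87, 157, 203, 208, 228, 359, 379, 427, 440, 559, 591, 612, 633.
n = 14.
Position = ⌈10/100 · 14⌉ = ⌈1.4⌉ = 2.
The value at rank 2 is 87.

87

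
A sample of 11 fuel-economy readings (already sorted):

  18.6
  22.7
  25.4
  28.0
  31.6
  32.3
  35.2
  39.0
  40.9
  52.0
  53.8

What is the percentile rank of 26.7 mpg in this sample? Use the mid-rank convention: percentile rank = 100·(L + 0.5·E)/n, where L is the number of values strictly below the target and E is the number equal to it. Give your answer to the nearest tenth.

27.3

Count below 26.7: L = 3; count equal: E = 0; n = 11.
Percentile rank = 100·(3 + 0.5·0)/11 = 100·3/11 = 27.27.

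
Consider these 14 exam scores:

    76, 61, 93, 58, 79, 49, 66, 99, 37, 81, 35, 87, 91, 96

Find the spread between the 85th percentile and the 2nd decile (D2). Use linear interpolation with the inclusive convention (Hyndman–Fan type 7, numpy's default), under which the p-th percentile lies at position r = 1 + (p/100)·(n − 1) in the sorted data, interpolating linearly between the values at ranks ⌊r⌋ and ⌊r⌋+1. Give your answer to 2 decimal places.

38.75

Sorted: 35, 37, 49, 58, 61, 66, 76, 79, 81, 87, 91, 93, 96, 99.
n = 14.
P20: r = 3.6; ranks 3–4 are 49, 58; interpolating gives 54.4.
P85: r = 12.05; ranks 12–13 are 93, 96; interpolating gives 93.15.
Difference: 93.15 − 54.4 = 38.75.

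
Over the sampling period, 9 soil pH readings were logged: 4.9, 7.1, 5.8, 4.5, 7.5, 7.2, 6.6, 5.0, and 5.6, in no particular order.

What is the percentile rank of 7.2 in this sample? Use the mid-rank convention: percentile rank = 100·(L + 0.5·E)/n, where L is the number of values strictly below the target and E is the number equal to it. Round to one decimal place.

Sorted: 4.5, 4.9, 5.0, 5.6, 5.8, 6.6, 7.1, 7.2, 7.5.
Count below 7.2: L = 7; count equal: E = 1; n = 9.
Percentile rank = 100·(7 + 0.5·1)/9 = 100·7.5/9 = 83.33.

83.3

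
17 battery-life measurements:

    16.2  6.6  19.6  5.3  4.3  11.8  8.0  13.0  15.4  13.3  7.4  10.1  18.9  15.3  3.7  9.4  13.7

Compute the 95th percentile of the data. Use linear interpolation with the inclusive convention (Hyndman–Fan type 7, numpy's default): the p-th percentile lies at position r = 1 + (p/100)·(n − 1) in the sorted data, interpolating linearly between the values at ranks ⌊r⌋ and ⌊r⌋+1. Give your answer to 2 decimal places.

19.04

Sorted: 3.7, 4.3, 5.3, 6.6, 7.4, 8.0, 9.4, 10.1, 11.8, 13.0, 13.3, 13.7, 15.3, 15.4, 16.2, 18.9, 19.6.
n = 17.
r = 1 + (95/100)·(17 − 1) = 1 + 15.2 = 16.2.
Rank 16 is 18.9 and rank 17 is 19.6.
Interpolate: 18.9 + 0.2·(19.6 − 18.9) = 18.9 + 0.2·0.7 = 19.04.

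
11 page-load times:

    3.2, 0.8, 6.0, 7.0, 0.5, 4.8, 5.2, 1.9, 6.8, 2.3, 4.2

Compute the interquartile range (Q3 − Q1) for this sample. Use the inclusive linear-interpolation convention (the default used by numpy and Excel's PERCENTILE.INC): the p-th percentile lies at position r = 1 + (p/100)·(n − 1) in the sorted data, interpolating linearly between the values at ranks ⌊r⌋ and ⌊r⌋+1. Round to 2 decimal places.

3.50

Sorted: 0.5, 0.8, 1.9, 2.3, 3.2, 4.2, 4.8, 5.2, 6.0, 6.8, 7.0.
n = 11.
P25: r = 3.5; ranks 3–4 are 1.9, 2.3; interpolating gives 2.1.
P75: r = 8.5; ranks 8–9 are 5.2, 6.0; interpolating gives 5.6.
Difference: 5.6 − 2.1 = 3.5.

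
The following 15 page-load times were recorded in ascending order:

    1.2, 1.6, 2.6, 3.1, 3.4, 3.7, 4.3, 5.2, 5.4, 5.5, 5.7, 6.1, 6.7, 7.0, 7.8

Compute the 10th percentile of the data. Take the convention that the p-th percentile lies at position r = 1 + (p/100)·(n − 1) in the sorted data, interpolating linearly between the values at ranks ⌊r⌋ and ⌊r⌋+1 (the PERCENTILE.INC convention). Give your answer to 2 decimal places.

n = 15.
r = 1 + (10/100)·(15 − 1) = 1 + 1.4 = 2.4.
Rank 2 is 1.6 and rank 3 is 2.6.
Interpolate: 1.6 + 0.4·(2.6 − 1.6) = 1.6 + 0.4·1 = 2.

2.00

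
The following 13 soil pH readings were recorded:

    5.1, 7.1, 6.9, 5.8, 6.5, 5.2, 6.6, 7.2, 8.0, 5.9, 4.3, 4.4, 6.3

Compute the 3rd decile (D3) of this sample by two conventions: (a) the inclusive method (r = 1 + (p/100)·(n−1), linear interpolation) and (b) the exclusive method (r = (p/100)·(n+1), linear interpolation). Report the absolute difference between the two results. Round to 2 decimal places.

Sorted: 4.3, 4.4, 5.1, 5.2, 5.8, 5.9, 6.3, 6.5, 6.6, 6.9, 7.1, 7.2, 8.0.
n = 13.
(a) r = 4.6; between ranks 4 (5.2) and 5 (5.8): 5.56.
(b) r = 4.2; between ranks 4 (5.2) and 5 (5.8): 5.32.
|5.56 − 5.32| = 0.24.

0.24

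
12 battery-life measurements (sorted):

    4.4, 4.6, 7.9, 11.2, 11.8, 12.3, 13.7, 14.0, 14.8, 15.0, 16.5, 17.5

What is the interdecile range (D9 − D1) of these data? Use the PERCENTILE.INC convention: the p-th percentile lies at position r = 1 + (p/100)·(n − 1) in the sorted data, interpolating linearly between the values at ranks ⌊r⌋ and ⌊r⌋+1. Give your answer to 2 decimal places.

n = 12.
P10: r = 2.1; ranks 2–3 are 4.6, 7.9; interpolating gives 4.93.
P90: r = 10.9; ranks 10–11 are 15.0, 16.5; interpolating gives 16.35.
Difference: 16.35 − 4.93 = 11.42.

11.42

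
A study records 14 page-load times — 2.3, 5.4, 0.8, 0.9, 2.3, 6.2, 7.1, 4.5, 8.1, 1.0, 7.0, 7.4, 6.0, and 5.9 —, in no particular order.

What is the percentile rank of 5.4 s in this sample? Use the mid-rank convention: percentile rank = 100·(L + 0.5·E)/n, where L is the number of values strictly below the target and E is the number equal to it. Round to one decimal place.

46.4

Sorted: 0.8, 0.9, 1.0, 2.3, 2.3, 4.5, 5.4, 5.9, 6.0, 6.2, 7.0, 7.1, 7.4, 8.1.
Count below 5.4: L = 6; count equal: E = 1; n = 14.
Percentile rank = 100·(6 + 0.5·1)/14 = 100·6.5/14 = 46.43.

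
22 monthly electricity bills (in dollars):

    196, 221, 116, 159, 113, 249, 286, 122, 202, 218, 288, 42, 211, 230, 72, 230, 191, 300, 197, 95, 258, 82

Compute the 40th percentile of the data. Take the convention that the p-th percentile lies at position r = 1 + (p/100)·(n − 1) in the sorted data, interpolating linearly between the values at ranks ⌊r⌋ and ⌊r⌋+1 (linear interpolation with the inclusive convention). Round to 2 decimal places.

193.00

Sorted: 42, 72, 82, 95, 113, 116, 122, 159, 191, 196, 197, 202, 211, 218, 221, 230, 230, 249, 258, 286, 288, 300.
n = 22.
r = 1 + (40/100)·(22 − 1) = 1 + 8.4 = 9.4.
Rank 9 is 191 and rank 10 is 196.
Interpolate: 191 + 0.4·(196 − 191) = 191 + 0.4·5 = 193.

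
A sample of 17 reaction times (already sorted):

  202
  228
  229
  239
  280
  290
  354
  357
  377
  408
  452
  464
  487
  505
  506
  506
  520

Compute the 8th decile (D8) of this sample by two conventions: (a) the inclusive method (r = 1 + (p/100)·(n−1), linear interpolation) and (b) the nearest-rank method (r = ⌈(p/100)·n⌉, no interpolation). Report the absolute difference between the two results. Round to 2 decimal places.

3.60

n = 17.
(a) r = 13.8; between ranks 13 (487) and 14 (505): 501.4.
(b) the nearest-rank method: rank 14 → 505.
|501.4 − 505| = 3.6.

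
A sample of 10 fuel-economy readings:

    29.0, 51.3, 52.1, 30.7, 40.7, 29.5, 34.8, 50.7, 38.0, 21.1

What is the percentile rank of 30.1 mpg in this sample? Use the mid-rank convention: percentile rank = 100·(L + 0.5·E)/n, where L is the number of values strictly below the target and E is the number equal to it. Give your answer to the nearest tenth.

30.0

Sorted: 21.1, 29.0, 29.5, 30.7, 34.8, 38.0, 40.7, 50.7, 51.3, 52.1.
Count below 30.1: L = 3; count equal: E = 0; n = 10.
Percentile rank = 100·(3 + 0.5·0)/10 = 100·3/10 = 30.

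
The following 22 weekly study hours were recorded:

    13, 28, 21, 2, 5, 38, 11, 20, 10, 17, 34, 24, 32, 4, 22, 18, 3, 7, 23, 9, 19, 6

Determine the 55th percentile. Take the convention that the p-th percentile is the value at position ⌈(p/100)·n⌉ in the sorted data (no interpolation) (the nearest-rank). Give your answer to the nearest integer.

19

Sorted: 2, 3, 4, 5, 6, 7, 9, 10, 11, 13, 17, 18, 19, 20, 21, 22, 23, 24, 28, 32, 34, 38.
n = 22.
Position = ⌈55/100 · 22⌉ = ⌈12.1⌉ = 13.
The value at rank 13 is 19.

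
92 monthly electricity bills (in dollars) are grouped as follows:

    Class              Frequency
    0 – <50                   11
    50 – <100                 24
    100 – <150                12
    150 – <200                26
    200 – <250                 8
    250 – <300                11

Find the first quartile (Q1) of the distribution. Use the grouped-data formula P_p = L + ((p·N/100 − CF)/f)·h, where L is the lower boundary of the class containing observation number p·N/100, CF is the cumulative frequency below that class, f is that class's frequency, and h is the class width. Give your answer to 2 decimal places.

75.00

N = 92; target position k = 25/100 · 92 = 23.
Cumulative frequencies: 11, 35, 47, 73, 81, 92.
Observation 23 falls in the class 50 – <100.
L = 50, CF = 11, f = 24, h = 50.
P25 = 50 + ((23 − 11)/24)·50 = 50 + 25 = 75.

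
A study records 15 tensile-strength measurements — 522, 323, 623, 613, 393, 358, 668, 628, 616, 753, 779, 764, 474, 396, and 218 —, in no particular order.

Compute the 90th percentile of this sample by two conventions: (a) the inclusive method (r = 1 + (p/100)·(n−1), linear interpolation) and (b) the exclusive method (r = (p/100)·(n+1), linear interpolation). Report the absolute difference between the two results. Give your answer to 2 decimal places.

Sorted: 218, 323, 358, 393, 396, 474, 522, 613, 616, 623, 628, 668, 753, 764, 779.
n = 15.
(a) r = 13.6; between ranks 13 (753) and 14 (764): 759.6.
(b) r = 14.4; between ranks 14 (764) and 15 (779): 770.
|759.6 − 770| = 10.4.

10.40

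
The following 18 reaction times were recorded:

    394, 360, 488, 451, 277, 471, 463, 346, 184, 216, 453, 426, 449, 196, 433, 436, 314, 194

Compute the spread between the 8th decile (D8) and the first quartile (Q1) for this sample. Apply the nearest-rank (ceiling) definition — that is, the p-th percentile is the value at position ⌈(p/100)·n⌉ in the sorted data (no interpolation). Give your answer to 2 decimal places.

Sorted: 184, 194, 196, 216, 277, 314, 346, 360, 394, 426, 433, 436, 449, 451, 453, 463, 471, 488.
n = 18.
P25: rank ⌈25/100·18⌉ = 5 → 277.
P80: rank ⌈80/100·18⌉ = 15 → 453.
Difference: 453 − 277 = 176.

176.00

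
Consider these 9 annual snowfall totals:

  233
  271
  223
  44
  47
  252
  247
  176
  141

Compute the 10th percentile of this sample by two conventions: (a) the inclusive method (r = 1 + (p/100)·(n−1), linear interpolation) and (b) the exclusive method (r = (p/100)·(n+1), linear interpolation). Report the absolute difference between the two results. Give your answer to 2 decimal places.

Sorted: 44, 47, 141, 176, 223, 233, 247, 252, 271.
n = 9.
(a) r = 1.8; between ranks 1 (44) and 2 (47): 46.4.
(b) r = 1 → value at rank 1 = 44.
|46.4 − 44| = 2.4.

2.40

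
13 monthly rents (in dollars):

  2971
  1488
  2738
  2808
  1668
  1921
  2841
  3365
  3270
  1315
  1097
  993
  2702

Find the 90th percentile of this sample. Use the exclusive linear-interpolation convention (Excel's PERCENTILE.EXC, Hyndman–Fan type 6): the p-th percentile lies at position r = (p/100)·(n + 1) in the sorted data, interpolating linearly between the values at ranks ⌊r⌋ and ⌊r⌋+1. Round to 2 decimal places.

3327.00

Sorted: 993, 1097, 1315, 1488, 1668, 1921, 2702, 2738, 2808, 2841, 2971, 3270, 3365.
n = 13.
r = (90/100)·(13 + 1) = 12.6.
Rank 12 is 3270 and rank 13 is 3365.
Interpolate: 3270 + 0.6·(3365 − 3270) = 3270 + 0.6·95 = 3327.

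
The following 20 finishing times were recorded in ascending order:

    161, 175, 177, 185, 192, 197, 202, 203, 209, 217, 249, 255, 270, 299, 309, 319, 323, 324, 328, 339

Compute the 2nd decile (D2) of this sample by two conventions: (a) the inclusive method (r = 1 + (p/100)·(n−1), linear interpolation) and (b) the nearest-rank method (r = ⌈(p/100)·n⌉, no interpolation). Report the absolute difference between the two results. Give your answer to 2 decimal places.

n = 20.
(a) r = 4.8; between ranks 4 (185) and 5 (192): 190.6.
(b) the nearest-rank method: rank 4 → 185.
|190.6 − 185| = 5.6.

5.60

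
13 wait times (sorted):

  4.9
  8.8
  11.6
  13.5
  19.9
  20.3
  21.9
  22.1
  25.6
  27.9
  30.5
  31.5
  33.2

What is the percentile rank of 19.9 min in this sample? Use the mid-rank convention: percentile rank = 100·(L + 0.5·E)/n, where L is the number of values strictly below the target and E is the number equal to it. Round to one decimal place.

34.6

Count below 19.9: L = 4; count equal: E = 1; n = 13.
Percentile rank = 100·(4 + 0.5·1)/13 = 100·4.5/13 = 34.62.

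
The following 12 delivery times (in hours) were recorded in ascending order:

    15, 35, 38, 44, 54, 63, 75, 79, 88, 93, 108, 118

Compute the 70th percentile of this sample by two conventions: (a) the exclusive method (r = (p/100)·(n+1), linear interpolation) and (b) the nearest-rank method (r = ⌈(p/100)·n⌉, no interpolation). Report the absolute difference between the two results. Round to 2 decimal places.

0.50

n = 12.
(a) r = 9.1; between ranks 9 (88) and 10 (93): 88.5.
(b) the nearest-rank method: rank 9 → 88.
|88.5 − 88| = 0.5.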